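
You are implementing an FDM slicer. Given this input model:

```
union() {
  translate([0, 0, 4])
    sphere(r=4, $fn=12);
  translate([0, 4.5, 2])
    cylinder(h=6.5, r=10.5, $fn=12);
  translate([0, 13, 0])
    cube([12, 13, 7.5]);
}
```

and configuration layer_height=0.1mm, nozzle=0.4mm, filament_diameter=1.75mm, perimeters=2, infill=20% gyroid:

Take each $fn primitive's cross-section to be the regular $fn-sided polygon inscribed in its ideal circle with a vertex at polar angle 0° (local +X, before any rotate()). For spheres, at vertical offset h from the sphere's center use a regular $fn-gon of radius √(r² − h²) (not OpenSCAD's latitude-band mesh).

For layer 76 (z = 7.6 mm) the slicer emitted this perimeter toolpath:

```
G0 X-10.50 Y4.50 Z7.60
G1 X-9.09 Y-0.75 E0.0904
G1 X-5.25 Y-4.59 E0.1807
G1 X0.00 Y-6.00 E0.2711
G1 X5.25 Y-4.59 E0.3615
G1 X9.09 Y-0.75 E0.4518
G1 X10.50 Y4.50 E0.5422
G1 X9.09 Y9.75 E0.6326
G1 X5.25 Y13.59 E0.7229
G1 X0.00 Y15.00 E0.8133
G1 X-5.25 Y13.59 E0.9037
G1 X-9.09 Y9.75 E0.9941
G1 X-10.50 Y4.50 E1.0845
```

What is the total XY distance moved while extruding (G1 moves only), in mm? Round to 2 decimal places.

Sum the Euclidean lengths of each G1 segment: total = 65.21 mm.

65.21 mm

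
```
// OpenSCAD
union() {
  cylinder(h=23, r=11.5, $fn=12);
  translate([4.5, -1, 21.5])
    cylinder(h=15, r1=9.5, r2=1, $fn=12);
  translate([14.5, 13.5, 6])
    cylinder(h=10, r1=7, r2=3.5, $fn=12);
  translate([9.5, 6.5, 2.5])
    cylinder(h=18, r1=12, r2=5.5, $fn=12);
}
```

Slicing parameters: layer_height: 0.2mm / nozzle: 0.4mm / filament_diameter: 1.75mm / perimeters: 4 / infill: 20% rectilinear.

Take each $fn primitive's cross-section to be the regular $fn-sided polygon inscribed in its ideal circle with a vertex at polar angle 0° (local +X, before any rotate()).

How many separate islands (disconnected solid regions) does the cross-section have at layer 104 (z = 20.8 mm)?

At z = 20.8 mm: the r=11.5 cylinder gives a regular 12-gon of circumradius 11.5 (constant along its height); the cone at (4.5, -1) is absent (z outside [21.5, 36.5]); the cone at (14.5, 13.5) is not intersected at this z (z outside [6, 16]); the cone at (9.5, 6.5) does not reach this height (z outside [2.5, 20.5]); Combining (union): only the r=11.5 cylinder is present, so the union is just that shape — 1 connected region. Overall, the cross-section is a single solid region. Island count = 1.

1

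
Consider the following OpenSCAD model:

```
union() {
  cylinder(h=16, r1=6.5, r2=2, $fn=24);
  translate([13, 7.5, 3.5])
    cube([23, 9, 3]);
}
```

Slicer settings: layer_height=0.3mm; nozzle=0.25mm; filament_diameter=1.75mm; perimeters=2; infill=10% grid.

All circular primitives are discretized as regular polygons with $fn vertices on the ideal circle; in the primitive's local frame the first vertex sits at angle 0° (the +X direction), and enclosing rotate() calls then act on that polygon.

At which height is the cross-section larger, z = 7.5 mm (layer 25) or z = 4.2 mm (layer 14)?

Layer 25 (z = 7.5): the cone: at t=0.469 of its height the radius interpolates to r₁+(r₂−r₁)t = 4.391, giving a regular 24-gon of that circumradius (area = (24/2)·4.391²·sin(360°/24) = 59.87 mm²); the cube at (13, 7.5) is absent (z outside [3.5, 6.5]); Merging all regions: only the cone is present, so the union is just that shape — area = 59.87 mm². So its area = 59.87 mm². Layer 14 (z = 4.2): the cone (r1=6.5→r2=2) has section circumradius 5.319 here — a regular 24-gon (area = (24/2)·5.319²·sin(360°/24) = 87.86 mm²); the 23×9 cube at (13, 7.5) contributes its full rectangle (area 207.00 mm²); Combining (union): the 2 present regions are separate (no shared area or edge), so areas and boundary lengths simply add and each stays a separate island — area = 294.86 mm². So its area = 294.86 mm². Layer 14 is larger (294.86 vs 59.87 mm²).

layer 14 (z = 4.2 mm)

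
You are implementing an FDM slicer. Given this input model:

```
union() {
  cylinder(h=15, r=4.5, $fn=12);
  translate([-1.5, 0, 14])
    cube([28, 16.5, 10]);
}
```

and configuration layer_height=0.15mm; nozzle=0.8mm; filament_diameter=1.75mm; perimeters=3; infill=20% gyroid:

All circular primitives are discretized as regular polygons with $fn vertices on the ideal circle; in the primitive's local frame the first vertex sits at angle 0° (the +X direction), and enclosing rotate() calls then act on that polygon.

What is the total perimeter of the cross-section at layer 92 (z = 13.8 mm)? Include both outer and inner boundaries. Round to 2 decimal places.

27.95 mm

At z = 13.8 mm: the cylinder: section is a regular 12-gon, circumradius r=4.5 (perimeter = 2·12·4.500·sin(180°/12) = 27.95 mm); the cube at (-1.5, 0) is absent (z outside [14, 24]); Merging all regions: only the r=4.5 cylinder is present, so the union is just that shape — boundary = 27.95 mm. Overall, the cross-section is a single solid region. Total boundary length (outer) = 27.95 mm.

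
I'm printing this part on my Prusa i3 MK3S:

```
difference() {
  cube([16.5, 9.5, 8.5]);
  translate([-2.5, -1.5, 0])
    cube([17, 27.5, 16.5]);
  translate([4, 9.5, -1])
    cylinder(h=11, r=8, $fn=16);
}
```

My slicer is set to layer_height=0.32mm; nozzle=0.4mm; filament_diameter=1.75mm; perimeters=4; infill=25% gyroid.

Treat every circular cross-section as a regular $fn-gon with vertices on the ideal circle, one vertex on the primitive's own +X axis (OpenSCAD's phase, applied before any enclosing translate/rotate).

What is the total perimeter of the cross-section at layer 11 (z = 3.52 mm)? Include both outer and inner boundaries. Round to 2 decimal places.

23.00 mm

At z = 3.52 mm: the cube is present — its section is the full 16.5×9.5 rectangle (perimeter 52.00 mm); the cube at (-2.5, -1.5) is present — its section is the full 17×27.5 rectangle (perimeter 89.00 mm); the r=8 cylinder at (4, 9.5) contributes a regular 16-gon of circumradius 8 (perimeter = 2·16·8.000·sin(180°/16) = 49.94 mm); Taking the first minus the rest: starting from the 16.5×9.5 cube, the 17×27.5 cube at (-2.5, -1.5) partially overlaps it — only the 137.75 mm² overlap (of its 467.50 mm²) is removed, clipping the outline; the r=8 cylinder at (4, 9.5) misses the remaining region (no effect) — boundary = 23.00 mm. Overall, the cross-section is a single solid region. Total boundary length (outer) = 23.00 mm.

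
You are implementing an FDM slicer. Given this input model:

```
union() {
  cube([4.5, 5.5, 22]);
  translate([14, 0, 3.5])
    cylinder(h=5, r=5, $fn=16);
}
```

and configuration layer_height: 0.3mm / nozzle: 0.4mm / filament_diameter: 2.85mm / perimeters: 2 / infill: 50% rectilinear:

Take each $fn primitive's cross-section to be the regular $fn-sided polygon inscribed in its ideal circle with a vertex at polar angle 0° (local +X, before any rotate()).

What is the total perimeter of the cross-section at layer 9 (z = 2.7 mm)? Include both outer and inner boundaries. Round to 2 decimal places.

At z = 2.7 mm: the cube is present — its section is the full 4.5×5.5 rectangle (perimeter 20.00 mm); the cylinder at (14, 0) is absent (z outside [3.5, 8.5]); Taking the union: only the 4.5×5.5 cube is present, so the union is just that shape — boundary = 20.00 mm. Overall, the cross-section is a single solid region. Total boundary length (outer) = 20.00 mm.

20.00 mm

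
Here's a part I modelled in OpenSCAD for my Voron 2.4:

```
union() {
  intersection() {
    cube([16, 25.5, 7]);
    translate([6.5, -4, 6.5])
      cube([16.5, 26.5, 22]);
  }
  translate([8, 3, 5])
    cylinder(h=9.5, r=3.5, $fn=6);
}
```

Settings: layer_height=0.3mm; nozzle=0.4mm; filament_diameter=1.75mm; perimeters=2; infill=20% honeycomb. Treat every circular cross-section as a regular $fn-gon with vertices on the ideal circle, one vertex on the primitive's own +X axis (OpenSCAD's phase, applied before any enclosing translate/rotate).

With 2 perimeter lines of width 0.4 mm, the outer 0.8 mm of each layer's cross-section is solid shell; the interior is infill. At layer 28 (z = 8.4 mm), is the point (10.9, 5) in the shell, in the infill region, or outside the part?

outside

At z = 8.4 mm: the cube is absent (z outside [0, 7]); the cube at (6.5, -4) (footprint 16.5×26.5) is included at this height; Keeping only the common overlap: at least one operand is absent at this height, so nothing remains; the r=3.5 cylinder at (8, 3) contributes a regular 6-gon of circumradius 3.5; Combining (union): only the r=3.5 cylinder at (8, 3) is present, so the union is just that shape — 1 connected region. Overall, the cross-section is a single solid region. The nearest boundary edge runs (11.50, 3.00)→(9.75, 6.03); distance from the point to it = 0.48 mm. The point is not inside any of the regions above, so it lies outside the cross-section (0.48 mm from the nearest boundary).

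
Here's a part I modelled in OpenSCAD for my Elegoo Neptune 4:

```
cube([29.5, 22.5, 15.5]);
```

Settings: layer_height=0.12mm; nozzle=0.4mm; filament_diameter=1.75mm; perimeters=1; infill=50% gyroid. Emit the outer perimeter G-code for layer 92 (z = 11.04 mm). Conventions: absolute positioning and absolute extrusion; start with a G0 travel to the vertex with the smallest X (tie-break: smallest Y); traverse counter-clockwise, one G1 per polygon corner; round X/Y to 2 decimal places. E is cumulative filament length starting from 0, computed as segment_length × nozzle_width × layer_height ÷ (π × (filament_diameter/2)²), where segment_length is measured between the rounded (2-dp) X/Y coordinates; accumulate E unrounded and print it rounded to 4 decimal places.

G0 X0.00 Y0.00 Z11.04
G1 X29.50 Y0.00 E0.5887
G1 X29.50 Y22.50 E1.0377
G1 X0.00 Y22.50 E1.6264
G1 X0.00 Y0.00 E2.0754

At z = 11.04 mm: the cube (footprint 29.5×22.5) is included at this height. The outline is a single polygon with 4 vertices. Extrusion per mm of travel: 0.4 × 0.12 / (π × 0.875²) = 0.019956. Accumulating E over each segment gives final E = 2.0754.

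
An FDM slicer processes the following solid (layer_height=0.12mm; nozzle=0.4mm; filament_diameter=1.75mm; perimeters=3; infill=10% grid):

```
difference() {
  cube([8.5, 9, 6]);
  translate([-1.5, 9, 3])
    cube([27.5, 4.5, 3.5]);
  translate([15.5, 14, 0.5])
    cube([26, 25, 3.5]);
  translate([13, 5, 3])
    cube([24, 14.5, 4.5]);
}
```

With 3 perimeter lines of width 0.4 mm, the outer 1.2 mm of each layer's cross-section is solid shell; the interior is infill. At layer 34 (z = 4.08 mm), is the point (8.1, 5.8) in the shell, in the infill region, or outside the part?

shell

At z = 4.08 mm: the 8.5×9 cube contributes its full rectangle; the cube at (-1.5, 9) (footprint 27.5×4.5) is included at this height; the cube at (15.5, 14) does not reach this height (z outside [0.5, 4]); the 24×14.5 cube at (13, 5) contributes its full rectangle; After the difference (first − rest): starting from the 8.5×9 cube, the 27.5×4.5 cube at (-1.5, 9) misses the remaining region (no effect); the 24×14.5 cube at (13, 5) misses the remaining region (no effect) — 1 connected region. Overall, the cross-section is a single solid region. The nearest boundary edge runs (8.50, 9.00)→(8.50, 0.00); distance from the point to it = 0.40 mm. The point is inside the cross-section, 0.40 mm from the nearest boundary — within the 1.2 mm shell band (3 × 0.4).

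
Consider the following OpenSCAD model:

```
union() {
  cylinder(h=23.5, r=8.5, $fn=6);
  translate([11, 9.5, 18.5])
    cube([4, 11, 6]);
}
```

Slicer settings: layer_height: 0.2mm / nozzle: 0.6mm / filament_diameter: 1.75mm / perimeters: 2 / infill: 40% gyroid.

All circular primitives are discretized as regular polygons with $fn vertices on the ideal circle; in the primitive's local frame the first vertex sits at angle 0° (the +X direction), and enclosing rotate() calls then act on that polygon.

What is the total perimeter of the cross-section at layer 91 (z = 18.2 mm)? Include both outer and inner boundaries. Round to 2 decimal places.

51.00 mm

At z = 18.2 mm: the r=8.5 cylinder contributes a regular 6-gon of circumradius 8.5 (perimeter = 2·6·8.500·sin(180°/6) = 51.00 mm); the cube at (11, 9.5) is absent (z outside [18.5, 24.5]); Merging all regions: only the r=8.5 cylinder is present, so the union is just that shape — boundary = 51.00 mm. Overall, the cross-section is a single solid region. Total boundary length (outer) = 51.00 mm.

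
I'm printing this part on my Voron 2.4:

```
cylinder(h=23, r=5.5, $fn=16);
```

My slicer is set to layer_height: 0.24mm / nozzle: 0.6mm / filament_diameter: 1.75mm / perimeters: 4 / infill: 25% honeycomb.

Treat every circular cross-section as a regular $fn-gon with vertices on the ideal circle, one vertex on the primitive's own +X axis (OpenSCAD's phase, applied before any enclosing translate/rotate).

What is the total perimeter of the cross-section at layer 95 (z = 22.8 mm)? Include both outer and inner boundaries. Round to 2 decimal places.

At z = 22.8 mm: the cylinder: section is a regular 16-gon, circumradius r=5.5 (perimeter = 2·16·5.500·sin(180°/16) = 34.34 mm). Overall, the cross-section is a single solid region. Total boundary length (outer) = 34.34 mm.

34.34 mm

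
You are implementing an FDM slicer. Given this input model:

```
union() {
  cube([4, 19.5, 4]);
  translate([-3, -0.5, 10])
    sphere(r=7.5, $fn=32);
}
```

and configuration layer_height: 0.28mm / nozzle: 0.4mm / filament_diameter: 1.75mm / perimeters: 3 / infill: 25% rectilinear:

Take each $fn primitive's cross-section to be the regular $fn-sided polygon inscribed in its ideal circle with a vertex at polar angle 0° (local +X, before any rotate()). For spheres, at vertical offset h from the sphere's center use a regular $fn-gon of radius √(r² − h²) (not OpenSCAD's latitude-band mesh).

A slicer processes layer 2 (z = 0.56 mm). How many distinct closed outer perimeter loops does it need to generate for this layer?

At z = 0.56 mm: the 4×19.5 cube contributes its full rectangle; the sphere at (-3, -0.5) is not intersected at this z (|z−center|=9.440 > r=7.5); Taking the union: only the 4×19.5 cube is present, so the union is just that shape — 1 connected region. The result has 1 disconnected region.

1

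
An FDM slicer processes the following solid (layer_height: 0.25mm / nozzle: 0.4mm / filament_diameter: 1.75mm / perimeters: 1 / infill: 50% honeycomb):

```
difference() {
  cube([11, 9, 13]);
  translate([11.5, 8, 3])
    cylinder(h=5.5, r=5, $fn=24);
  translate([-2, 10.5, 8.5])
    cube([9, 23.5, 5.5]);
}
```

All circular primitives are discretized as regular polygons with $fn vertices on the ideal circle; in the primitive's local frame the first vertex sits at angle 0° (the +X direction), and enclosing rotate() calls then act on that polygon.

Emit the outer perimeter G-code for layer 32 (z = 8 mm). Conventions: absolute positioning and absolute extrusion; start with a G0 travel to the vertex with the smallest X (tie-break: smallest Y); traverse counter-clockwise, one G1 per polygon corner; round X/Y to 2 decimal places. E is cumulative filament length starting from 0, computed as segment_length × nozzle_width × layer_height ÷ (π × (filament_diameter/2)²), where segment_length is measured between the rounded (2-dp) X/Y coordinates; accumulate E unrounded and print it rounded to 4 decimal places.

At z = 8 mm: the 11×9 cube contributes its full rectangle; the r=5 cylinder at (11.5, 8) gives a regular 24-gon of circumradius 5 (constant along its height); the cube at (-2, 10.5) does not reach this height (z outside [8.5, 14]); After the difference (first − rest): starting from the 11×9 cube, the r=5 cylinder at (11.5, 8) partially overlaps it — only the 21.36 mm² overlap (of its 77.65 mm²) is removed, clipping the outline — 1 connected region. The outline is a single polygon with 11 vertices. Extrusion per mm of travel: 0.4 × 0.25 / (π × 0.875²) = 0.041575. Accumulating E over each segment gives final E = 1.5814.

G0 X0.00 Y0.00 Z8.00
G1 X11.00 Y0.00 E0.4573
G1 X11.00 Y3.07 E0.5850
G1 X10.21 Y3.17 E0.6181
G1 X9.00 Y3.67 E0.6725
G1 X7.96 Y4.46 E0.7268
G1 X7.17 Y5.50 E0.7811
G1 X6.67 Y6.71 E0.8355
G1 X6.50 Y8.00 E0.8896
G1 X6.63 Y9.00 E0.9315
G1 X0.00 Y9.00 E1.2072
G1 X0.00 Y0.00 E1.5814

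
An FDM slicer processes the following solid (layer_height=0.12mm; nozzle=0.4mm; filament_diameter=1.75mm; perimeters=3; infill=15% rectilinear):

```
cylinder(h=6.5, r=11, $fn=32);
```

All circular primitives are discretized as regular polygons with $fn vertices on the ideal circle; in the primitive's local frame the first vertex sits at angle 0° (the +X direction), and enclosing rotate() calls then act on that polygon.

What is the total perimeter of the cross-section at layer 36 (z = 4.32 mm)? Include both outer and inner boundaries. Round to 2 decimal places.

69.00 mm

At z = 4.32 mm: the r=11 cylinder contributes a regular 32-gon of circumradius 11 (perimeter = 2·32·11.000·sin(180°/32) = 69.00 mm). Overall, the cross-section is a single solid region. Total boundary length (outer) = 69.00 mm.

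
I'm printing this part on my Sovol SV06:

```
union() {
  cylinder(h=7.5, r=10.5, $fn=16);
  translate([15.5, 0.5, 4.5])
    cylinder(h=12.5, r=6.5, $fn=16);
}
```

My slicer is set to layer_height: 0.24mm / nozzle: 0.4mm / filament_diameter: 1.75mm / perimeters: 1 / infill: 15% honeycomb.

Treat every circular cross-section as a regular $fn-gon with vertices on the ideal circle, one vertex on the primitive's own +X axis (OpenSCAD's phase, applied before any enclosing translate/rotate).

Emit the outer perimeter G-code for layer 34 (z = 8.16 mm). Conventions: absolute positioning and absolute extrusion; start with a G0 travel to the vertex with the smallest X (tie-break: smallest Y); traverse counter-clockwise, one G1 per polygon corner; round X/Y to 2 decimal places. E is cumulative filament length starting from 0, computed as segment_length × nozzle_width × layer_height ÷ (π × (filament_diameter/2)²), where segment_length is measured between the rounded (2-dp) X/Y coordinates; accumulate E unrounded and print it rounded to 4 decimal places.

G0 X9.00 Y0.50 Z8.16
G1 X9.49 Y-1.99 E0.1013
G1 X10.90 Y-4.10 E0.2026
G1 X13.01 Y-5.51 E0.3039
G1 X15.50 Y-6.00 E0.4051
G1 X17.99 Y-5.51 E0.5064
G1 X20.10 Y-4.10 E0.6077
G1 X21.51 Y-1.99 E0.7090
G1 X22.00 Y0.50 E0.8103
G1 X21.51 Y2.99 E0.9116
G1 X20.10 Y5.10 E1.0129
G1 X17.99 Y6.51 E1.1142
G1 X15.50 Y7.00 E1.2154
G1 X13.01 Y6.51 E1.3167
G1 X10.90 Y5.10 E1.4180
G1 X9.49 Y2.99 E1.5193
G1 X9.00 Y0.50 E1.6206

At z = 8.16 mm: the cylinder does not reach this height (z outside [0, 7.5]); the r=6.5 cylinder at (15.5, 0.5) gives a regular 16-gon of circumradius 6.5 (constant along its height); Taking the union: only the r=6.5 cylinder at (15.5, 0.5) is present, so the union is just that shape — 1 connected region. The outline is a single polygon with 16 vertices. Extrusion per mm of travel: 0.4 × 0.24 / (π × 0.875²) = 0.039912. Accumulating E over each segment gives final E = 1.6206.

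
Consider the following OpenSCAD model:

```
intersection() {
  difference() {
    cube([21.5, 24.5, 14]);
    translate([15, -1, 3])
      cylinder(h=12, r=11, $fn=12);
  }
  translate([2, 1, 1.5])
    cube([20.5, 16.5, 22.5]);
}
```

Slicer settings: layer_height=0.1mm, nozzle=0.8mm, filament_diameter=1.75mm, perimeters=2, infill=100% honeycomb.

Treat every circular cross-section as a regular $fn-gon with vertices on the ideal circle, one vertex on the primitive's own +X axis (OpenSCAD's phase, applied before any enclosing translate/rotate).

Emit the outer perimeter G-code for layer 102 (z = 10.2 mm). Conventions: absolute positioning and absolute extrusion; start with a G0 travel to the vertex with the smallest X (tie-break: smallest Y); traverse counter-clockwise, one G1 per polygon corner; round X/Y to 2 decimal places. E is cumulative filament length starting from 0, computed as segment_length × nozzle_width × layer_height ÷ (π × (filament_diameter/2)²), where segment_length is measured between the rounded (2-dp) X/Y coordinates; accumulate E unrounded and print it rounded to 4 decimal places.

G0 X2.00 Y1.00 Z10.20
G1 X4.54 Y1.00 E0.0845
G1 X5.47 Y4.50 E0.2049
G1 X9.50 Y8.53 E0.3945
G1 X15.00 Y10.00 E0.5838
G1 X20.50 Y8.53 E0.7732
G1 X21.50 Y7.53 E0.8202
G1 X21.50 Y17.50 E1.1518
G1 X2.00 Y17.50 E1.8004
G1 X2.00 Y1.00 E2.3492

At z = 10.2 mm: the 21.5×24.5 cube contributes its full rectangle; the r=11 cylinder at (15, -1) gives a regular 12-gon of circumradius 11 (constant along its height); Subtracting the remaining from the first: starting from the 21.5×24.5 cube, the r=11 cylinder at (15, -1) partially overlaps it — only the 138.86 mm² overlap (of its 363.00 mm²) is removed, clipping the outline — 1 connected region; the cube at (2, 1) is present — its section is the full 20.5×16.5 rectangle; Taking the intersection: the 20.5×16.5 cube at (2, 1) partially overlaps the result so far; clipping to the common part keeps 199.99 mm² — 1 connected region. The outline is a single polygon with 9 vertices. Extrusion per mm of travel: 0.8 × 0.1 / (π × 0.875²) = 0.033260. Accumulating E over each segment gives final E = 2.3492.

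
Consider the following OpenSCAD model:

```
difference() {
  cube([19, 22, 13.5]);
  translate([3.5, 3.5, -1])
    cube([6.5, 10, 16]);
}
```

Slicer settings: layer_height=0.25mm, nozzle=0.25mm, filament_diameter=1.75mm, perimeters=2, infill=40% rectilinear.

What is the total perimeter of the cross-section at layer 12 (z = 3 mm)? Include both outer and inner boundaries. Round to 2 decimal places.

115.00 mm

At z = 3 mm: the cube is present — its section is the full 19×22 rectangle (perimeter 82.00 mm); the cube at (3.5, 3.5) is present — its section is the full 6.5×10 rectangle (perimeter 33.00 mm); After the difference (first − rest): starting from the 19×22 cube, the 6.5×10 cube at (3.5, 3.5) lies wholly inside it (removes its full 65.00 mm² and its 33.00 mm outline becomes a hole wall) — boundary (outer + 1 inner loop) = 115.00 mm. Overall, the cross-section is one region with 1 hole. Total boundary length (outer + inner) = 115.00 mm.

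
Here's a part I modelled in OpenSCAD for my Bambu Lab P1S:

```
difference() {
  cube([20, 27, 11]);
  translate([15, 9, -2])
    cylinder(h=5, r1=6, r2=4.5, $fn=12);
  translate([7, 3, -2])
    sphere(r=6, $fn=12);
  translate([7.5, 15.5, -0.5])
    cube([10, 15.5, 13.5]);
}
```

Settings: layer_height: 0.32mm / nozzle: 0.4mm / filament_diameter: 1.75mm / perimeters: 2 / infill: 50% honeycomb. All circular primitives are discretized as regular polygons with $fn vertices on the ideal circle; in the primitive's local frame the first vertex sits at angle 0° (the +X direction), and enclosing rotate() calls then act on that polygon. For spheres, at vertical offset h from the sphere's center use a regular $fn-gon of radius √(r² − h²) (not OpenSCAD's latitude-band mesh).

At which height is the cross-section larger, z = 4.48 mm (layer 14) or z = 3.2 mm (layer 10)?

Layer 14 (z = 4.48): the 20×27 cube contributes its full rectangle (area 540.00 mm²); the cone at (15, 9) does not reach this height (z outside [-2, 3]); the sphere at (7, 3) is not intersected at this z (|z−center|=6.480 > r=6); the cube at (7.5, 15.5) is present — its section is the full 10×15.5 rectangle (area 155.00 mm²); Taking the first minus the rest: starting from the 20×27 cube (540.00 mm²), the 10×15.5 cube at (7.5, 15.5) partially overlaps it — only the 115.00 mm² overlap (of its 155.00 mm²) is removed, clipping the outline — area = 425.00 mm². So its area = 425.00 mm². Layer 10 (z = 3.2): the cube (footprint 20×27) is included at this height (area 540.00 mm²); the cone at (15, 9) is not intersected at this z (z outside [-2, 3]); the r=6 sphere at (7, 3) contributes a regular 12-gon of circumradius √(6²−5.2²) = 2.993 (area = (12/2)·2.993²·sin(360°/12) = 26.88 mm²); the 10×15.5 cube at (7.5, 15.5) contributes its full rectangle (area 155.00 mm²); After the difference (first − rest): starting from the 20×27 cube (540.00 mm²), the r=6 sphere at (7, 3) lies wholly inside it (removes its full 26.88 mm² and its 18.59 mm outline becomes a hole wall); the 10×15.5 cube at (7.5, 15.5) partially overlaps it — only the 115.00 mm² overlap (of its 155.00 mm²) is removed, clipping the outline — area = 398.12 mm². So its area = 398.12 mm². Layer 14 is larger (425.00 vs 398.12 mm²).

layer 14 (z = 4.48 mm)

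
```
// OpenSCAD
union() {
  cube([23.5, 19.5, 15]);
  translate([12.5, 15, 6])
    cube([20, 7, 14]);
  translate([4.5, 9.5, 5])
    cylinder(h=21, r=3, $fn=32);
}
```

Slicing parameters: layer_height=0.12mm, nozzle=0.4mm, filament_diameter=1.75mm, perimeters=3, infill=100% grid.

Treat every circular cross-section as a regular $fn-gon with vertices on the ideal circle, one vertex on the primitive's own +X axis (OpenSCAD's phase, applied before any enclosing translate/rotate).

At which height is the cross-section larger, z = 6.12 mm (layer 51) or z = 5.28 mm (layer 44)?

layer 51 (z = 6.12 mm)

Layer 51 (z = 6.12): the cube is present — its section is the full 23.5×19.5 rectangle (area 458.25 mm²); the 20×7 cube at (12.5, 15) contributes its full rectangle (area 140.00 mm²); the r=3 cylinder at (4.5, 9.5) gives a regular 32-gon of circumradius 3 (constant along its height) (area = (32/2)·3.000²·sin(360°/32) = 28.09 mm²); Combining (union): the regions partially overlap — summed areas 626.34 mm² minus the doubly-counted overlap 77.59 mm² gives 548.75 mm² — area = 548.75 mm². So its area = 548.75 mm². Layer 44 (z = 5.28): the cube (footprint 23.5×19.5) is included at this height (area 458.25 mm²); the cube at (12.5, 15) is absent (z outside [6, 20]); the r=3 cylinder at (4.5, 9.5) gives a regular 32-gon of circumradius 3 (constant along its height) (area = (32/2)·3.000²·sin(360°/32) = 28.09 mm²); Taking the union: the r=3 cylinder at (4.5, 9.5) lies entirely inside the 23.5×19.5 cube, so the union is just the 23.5×19.5 cube — area = 458.25 mm². So its area = 458.25 mm². Layer 51 is larger (548.75 vs 458.25 mm²).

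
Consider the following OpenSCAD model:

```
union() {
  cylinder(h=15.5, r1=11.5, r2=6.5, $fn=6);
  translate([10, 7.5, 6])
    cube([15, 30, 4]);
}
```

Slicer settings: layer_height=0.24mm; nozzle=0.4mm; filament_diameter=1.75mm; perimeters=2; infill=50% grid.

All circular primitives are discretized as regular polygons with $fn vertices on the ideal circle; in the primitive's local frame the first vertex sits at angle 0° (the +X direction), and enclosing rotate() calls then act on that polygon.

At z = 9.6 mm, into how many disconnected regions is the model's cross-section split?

At z = 9.6 mm: the cone contributes a regular 6-gon of circumradius 8.403 (interpolated between r1=11.5 and r2=6.5 at t=0.619); the 15×30 cube at (10, 7.5) contributes its full rectangle; Taking the union: the 2 present regions are separate (no shared area or edge), so areas and boundary lengths simply add and each stays a separate island — 2 connected regions. The result has 2 disconnected regions.

2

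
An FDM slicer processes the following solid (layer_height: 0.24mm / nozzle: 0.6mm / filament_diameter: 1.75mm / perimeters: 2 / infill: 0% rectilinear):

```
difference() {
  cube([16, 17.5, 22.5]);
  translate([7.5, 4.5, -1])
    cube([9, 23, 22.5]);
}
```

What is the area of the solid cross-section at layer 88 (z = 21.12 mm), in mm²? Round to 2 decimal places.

At z = 21.12 mm: the cube is present — its section is the full 16×17.5 rectangle (area 280.00 mm²); the cube at (7.5, 4.5) (footprint 9×23) is included at this height (area 207.00 mm²); Subtracting the remaining from the first: starting from the 16×17.5 cube (280.00 mm²), the 9×23 cube at (7.5, 4.5) partially overlaps it — only the 110.50 mm² overlap (of its 207.00 mm²) is removed, clipping the outline — area = 169.50 mm². Overall, the cross-section is a single solid region. Net area = 169.50 mm².

169.50 mm²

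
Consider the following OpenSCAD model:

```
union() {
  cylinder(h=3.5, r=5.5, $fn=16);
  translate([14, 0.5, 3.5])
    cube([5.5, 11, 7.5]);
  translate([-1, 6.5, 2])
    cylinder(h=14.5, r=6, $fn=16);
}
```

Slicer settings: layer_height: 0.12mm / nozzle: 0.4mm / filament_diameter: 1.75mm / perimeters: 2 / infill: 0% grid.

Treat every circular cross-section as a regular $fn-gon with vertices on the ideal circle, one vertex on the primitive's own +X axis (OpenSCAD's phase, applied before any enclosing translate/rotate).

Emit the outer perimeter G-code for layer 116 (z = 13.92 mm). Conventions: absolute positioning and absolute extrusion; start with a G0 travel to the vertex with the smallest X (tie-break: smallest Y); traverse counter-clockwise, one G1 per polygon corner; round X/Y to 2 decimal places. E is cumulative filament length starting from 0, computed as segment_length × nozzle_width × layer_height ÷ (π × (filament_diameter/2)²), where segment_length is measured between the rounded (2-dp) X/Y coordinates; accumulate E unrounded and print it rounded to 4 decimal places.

G0 X-7.00 Y6.50 Z13.92
G1 X-6.54 Y4.20 E0.0468
G1 X-5.24 Y2.26 E0.0934
G1 X-3.30 Y0.96 E0.1400
G1 X-1.00 Y0.50 E0.1868
G1 X1.30 Y0.96 E0.2336
G1 X3.24 Y2.26 E0.2802
G1 X4.54 Y4.20 E0.3268
G1 X5.00 Y6.50 E0.3736
G1 X4.54 Y8.80 E0.4205
G1 X3.24 Y10.74 E0.4671
G1 X1.30 Y12.04 E0.5137
G1 X-1.00 Y12.50 E0.5605
G1 X-3.30 Y12.04 E0.6073
G1 X-5.24 Y10.74 E0.6539
G1 X-6.54 Y8.80 E0.7005
G1 X-7.00 Y6.50 E0.7473

At z = 13.92 mm: the cylinder is absent (z outside [0, 3.5]); the cube at (14, 0.5) is not intersected at this z (z outside [3.5, 11]); the r=6 cylinder at (-1, 6.5) gives a regular 16-gon of circumradius 6 (constant along its height); Merging all regions: only the r=6 cylinder at (-1, 6.5) is present, so the union is just that shape — 1 connected region. The outline is a single polygon with 16 vertices. Extrusion per mm of travel: 0.4 × 0.12 / (π × 0.875²) = 0.019956. Accumulating E over each segment gives final E = 0.7473.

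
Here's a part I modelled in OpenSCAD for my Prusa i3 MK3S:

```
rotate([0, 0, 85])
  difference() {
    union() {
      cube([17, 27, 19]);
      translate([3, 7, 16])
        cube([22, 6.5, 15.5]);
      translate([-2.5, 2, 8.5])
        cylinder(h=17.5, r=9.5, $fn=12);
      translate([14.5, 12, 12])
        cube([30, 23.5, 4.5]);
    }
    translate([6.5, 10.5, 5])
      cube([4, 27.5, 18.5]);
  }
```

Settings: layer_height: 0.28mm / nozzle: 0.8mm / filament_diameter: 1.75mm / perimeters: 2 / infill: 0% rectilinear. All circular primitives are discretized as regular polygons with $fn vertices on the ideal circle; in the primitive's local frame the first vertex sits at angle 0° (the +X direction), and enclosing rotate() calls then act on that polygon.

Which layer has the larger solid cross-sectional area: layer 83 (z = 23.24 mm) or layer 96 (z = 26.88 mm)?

layer 83 (z = 23.24 mm)

Layer 83 (z = 23.24): the cube is not intersected at this z (z outside [0, 19]); the cube at (3, 7) (footprint 22×6.5) is included at this height (area 143.00 mm²); the cylinder at (-2.5, 2): section is a regular 12-gon, circumradius r=9.5 (area = (12/2)·9.500²·sin(360°/12) = 270.75 mm²); the cube at (14.5, 12) is not intersected at this z (z outside [12, 16.5]); Combining (union): the regions partially overlap — summed areas 413.75 mm² minus the doubly-counted overlap 3.07 mm² gives 410.68 mm² — area = 410.68 mm²; the cube at (6.5, 10.5) is present — its section is the full 4×27.5 rectangle (area 110.00 mm²); After the difference (first − rest): starting from the result so far (410.68 mm²), the 4×27.5 cube at (6.5, 10.5) partially overlaps it — only the 12.00 mm² overlap (of its 110.00 mm²) is removed, clipping the outline — area = 398.68 mm²; (rotated 85° about Z; rotation is an isometry so areas/perimeters/island counts are preserved). So its area = 398.68 mm². Layer 96 (z = 26.88): the cube is absent (z outside [0, 19]); the cube at (3, 7) (footprint 22×6.5) is included at this height (area 143.00 mm²); the cylinder at (-2.5, 2) is not intersected at this z (z outside [8.5, 26]); the cube at (14.5, 12) does not reach this height (z outside [12, 16.5]); Merging all regions: only the 22×6.5 cube at (3, 7) is present, so the union is just that shape — area = 143.00 mm²; the cube at (6.5, 10.5) is absent (z outside [5, 23.5]); Subtracting the remaining from the first: none of the subtracted shapes is present at this height, so the result so far is unchanged — area = 143.00 mm²; (rotated 85° about Z; rotation is an isometry so areas/perimeters/island counts are preserved). So its area = 143.00 mm². Layer 83 is larger (398.68 vs 143.00 mm²).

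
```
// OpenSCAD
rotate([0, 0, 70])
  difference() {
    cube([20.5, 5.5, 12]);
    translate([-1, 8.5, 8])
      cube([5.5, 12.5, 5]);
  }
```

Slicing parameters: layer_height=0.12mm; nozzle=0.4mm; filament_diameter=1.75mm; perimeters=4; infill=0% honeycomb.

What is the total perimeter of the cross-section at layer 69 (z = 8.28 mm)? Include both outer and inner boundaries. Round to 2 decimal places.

52.00 mm

At z = 8.28 mm: the cube (footprint 20.5×5.5) is included at this height (perimeter 52.00 mm); the cube at (-1, 8.5) is present — its section is the full 5.5×12.5 rectangle (perimeter 36.00 mm); Subtracting the remaining from the first: starting from the 20.5×5.5 cube, the 5.5×12.5 cube at (-1, 8.5) misses the remaining region (no effect) — boundary = 52.00 mm; (whole slice rotated 70° about Z — lengths, areas and connectivity unchanged). Overall, the cross-section is a single solid region. Total boundary length (outer) = 52.00 mm.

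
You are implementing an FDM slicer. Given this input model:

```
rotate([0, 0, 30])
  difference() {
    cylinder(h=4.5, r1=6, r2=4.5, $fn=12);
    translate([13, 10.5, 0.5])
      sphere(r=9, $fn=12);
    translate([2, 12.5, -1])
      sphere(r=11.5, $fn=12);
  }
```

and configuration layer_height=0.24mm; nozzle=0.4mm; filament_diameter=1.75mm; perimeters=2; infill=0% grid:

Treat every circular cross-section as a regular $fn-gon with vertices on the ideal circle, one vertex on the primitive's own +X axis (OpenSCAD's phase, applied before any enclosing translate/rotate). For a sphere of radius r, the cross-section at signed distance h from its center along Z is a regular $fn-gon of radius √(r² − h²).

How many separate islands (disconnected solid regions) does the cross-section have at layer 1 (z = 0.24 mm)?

1

At z = 0.24 mm: the cone (r1=6→r2=4.5) has section circumradius 5.920 here — a regular 12-gon; the r=9 sphere at (13, 10.5) contributes a regular 12-gon of circumradius √(9²−0.26²) = 8.996; the r=11.5 sphere at (2, 12.5) slices to a regular 12-gon of circumradius 11.433 (√(r²−h²) with h=1.24 from center); Subtracting the remaining from the first: starting from the cone, the r=9 sphere at (13, 10.5) misses the remaining region (no effect); the r=11.5 sphere at (2, 12.5) partially overlaps it — only the 30.85 mm² overlap (of its 392.14 mm²) is removed, clipping the outline — 1 connected region; (whole slice rotated 30° about Z — lengths, areas and connectivity unchanged). Overall, the cross-section is a single solid region. Island count = 1.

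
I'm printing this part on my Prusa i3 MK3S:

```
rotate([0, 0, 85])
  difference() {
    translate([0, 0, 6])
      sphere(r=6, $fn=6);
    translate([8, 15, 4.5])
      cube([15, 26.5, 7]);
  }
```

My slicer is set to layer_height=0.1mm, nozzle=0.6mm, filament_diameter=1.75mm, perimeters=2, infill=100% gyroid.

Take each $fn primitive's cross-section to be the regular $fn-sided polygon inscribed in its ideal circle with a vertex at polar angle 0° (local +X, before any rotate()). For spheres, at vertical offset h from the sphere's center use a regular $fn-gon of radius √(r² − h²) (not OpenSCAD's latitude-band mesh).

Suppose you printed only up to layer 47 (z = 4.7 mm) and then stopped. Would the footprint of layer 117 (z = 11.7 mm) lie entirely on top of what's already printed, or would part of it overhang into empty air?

entirely on top

Compare the two slices. At z = 4.7: the r=6 sphere contributes a regular 6-gon of circumradius √(6²−1.3²) = 5.857 (area = (6/2)·5.857²·sin(360°/6) = 89.14 mm²); the cube at (8, 15) is present — its section is the full 15×26.5 rectangle (area 397.50 mm²); Subtracting the remaining from the first: starting from the r=6 sphere (89.14 mm²), the 15×26.5 cube at (8, 15) misses the remaining region (no effect) — area = 89.14 mm²; (rotated 85° about Z; rotation is an isometry so areas/perimeters/island counts are preserved). At z = 11.7: the sphere: section is a regular 6-gon, circumradius = √(r²−h²) = √(6²−5.7²) = 1.873 (area = (6/2)·1.873²·sin(360°/6) = 9.12 mm²); the cube at (8, 15) does not reach this height (z outside [4.5, 11.5]); Subtracting the remaining from the first: none of the subtracted shapes is present at this height, so the r=6 sphere is unchanged — area = 9.12 mm²; (whole slice rotated 85° about Z — lengths, areas and connectivity unchanged). Checking containment: the cross-section at z = 11.7 is a subset of the cross-section at z = 4.7.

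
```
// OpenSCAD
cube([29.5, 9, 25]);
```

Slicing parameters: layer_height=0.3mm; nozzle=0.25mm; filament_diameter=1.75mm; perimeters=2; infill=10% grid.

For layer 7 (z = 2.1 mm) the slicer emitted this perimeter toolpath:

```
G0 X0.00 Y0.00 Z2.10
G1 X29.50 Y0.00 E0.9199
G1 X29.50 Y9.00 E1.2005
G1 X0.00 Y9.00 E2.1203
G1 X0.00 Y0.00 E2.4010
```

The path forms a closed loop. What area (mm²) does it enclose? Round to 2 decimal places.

Apply the shoelace formula to the sequence of (X, Y) vertices; enclosed area = 265.50 mm².

265.50 mm²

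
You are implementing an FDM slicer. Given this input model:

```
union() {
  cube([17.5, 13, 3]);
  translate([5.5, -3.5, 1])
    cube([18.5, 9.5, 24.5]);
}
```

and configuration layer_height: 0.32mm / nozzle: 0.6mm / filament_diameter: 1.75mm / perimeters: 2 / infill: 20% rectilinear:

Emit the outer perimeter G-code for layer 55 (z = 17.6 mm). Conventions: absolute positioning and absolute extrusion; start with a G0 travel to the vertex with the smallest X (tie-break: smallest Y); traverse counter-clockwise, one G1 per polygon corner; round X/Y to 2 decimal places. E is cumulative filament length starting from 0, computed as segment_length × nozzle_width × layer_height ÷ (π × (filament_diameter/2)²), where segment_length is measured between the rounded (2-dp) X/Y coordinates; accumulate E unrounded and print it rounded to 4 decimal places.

G0 X5.50 Y-3.50 Z17.60
G1 X24.00 Y-3.50 E1.4767
G1 X24.00 Y6.00 E2.2351
G1 X5.50 Y6.00 E3.7118
G1 X5.50 Y-3.50 E4.4702

At z = 17.6 mm: the cube is absent (z outside [0, 3]); the cube at (5.5, -3.5) (footprint 18.5×9.5) is included at this height; Taking the union: only the 18.5×9.5 cube at (5.5, -3.5) is present, so the union is just that shape — 1 connected region. The outline is a single polygon with 4 vertices. Extrusion per mm of travel: 0.6 × 0.32 / (π × 0.875²) = 0.079824. Accumulating E over each segment gives final E = 4.4702.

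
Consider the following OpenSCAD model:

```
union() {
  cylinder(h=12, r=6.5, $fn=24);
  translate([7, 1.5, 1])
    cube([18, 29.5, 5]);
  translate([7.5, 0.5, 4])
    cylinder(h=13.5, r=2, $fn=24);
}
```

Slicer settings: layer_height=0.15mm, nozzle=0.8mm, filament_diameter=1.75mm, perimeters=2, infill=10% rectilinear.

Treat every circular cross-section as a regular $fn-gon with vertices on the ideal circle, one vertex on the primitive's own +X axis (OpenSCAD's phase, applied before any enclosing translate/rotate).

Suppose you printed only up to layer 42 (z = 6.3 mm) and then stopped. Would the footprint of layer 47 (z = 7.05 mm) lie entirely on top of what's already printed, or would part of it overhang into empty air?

entirely on top

Compare the two slices. At z = 6.3: the r=6.5 cylinder gives a regular 24-gon of circumradius 6.5 (constant along its height) (area = (24/2)·6.500²·sin(360°/24) = 131.22 mm²); the cube at (7, 1.5) is absent (z outside [1, 6]); the cylinder at (7.5, 0.5): section is a regular 24-gon, circumradius r=2 (area = (24/2)·2.000²·sin(360°/24) = 12.42 mm²); Merging all regions: the regions partially overlap — summed areas 143.64 mm² minus the doubly-counted overlap 2.01 mm² gives 141.64 mm² — area = 141.64 mm². At z = 7.05: the r=6.5 cylinder gives a regular 24-gon of circumradius 6.5 (constant along its height) (area = (24/2)·6.500²·sin(360°/24) = 131.22 mm²); the cube at (7, 1.5) does not reach this height (z outside [1, 6]); the r=2 cylinder at (7.5, 0.5) contributes a regular 24-gon of circumradius 2 (area = (24/2)·2.000²·sin(360°/24) = 12.42 mm²); Combining (union): the regions partially overlap — summed areas 143.64 mm² minus the doubly-counted overlap 2.01 mm² gives 141.64 mm² — area = 141.64 mm². Checking containment: the cross-section at z = 7.05 is a subset of the cross-section at z = 6.3.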